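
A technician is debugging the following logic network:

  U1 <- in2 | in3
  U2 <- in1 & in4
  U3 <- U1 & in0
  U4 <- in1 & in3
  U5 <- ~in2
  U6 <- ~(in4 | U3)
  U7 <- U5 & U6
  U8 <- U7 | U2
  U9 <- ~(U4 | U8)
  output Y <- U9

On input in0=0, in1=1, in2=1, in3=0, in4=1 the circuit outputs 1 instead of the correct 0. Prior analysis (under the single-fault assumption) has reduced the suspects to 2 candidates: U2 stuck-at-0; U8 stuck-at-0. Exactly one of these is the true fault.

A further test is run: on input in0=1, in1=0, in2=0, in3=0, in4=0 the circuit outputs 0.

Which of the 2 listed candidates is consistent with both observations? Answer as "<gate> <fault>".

Evaluate each candidate on input in0=1, in1=0, in2=0, in3=0, in4=0:
  U2 stuck-at-0: U1=0, U2=0 [stuck-at-0], U3=0, U4=0, U5=1, U6=1, U7=1, U8=1, U9=0 → 0 — matches
  U8 stuck-at-0: U1=0, U2=0, U3=0, U4=0, U5=1, U6=1, U7=1, U8=0 [stuck-at-0], U9=1 → 1 — eliminated
Only U2 stuck-at-0 reproduces the observed 0.

U2 stuck-at-0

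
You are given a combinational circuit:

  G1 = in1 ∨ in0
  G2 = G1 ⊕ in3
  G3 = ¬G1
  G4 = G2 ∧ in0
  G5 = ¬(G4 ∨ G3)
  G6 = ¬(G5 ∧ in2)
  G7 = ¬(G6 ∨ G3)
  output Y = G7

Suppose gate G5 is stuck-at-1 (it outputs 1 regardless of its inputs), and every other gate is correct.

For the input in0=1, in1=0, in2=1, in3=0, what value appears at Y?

1

Propagate with G5 forced: G1=1, G2=1, G3=0, G4=1, G5=1 [stuck-at-1], G6=0, G7=1.
So Y = 1. (Without the fault it would be 0.)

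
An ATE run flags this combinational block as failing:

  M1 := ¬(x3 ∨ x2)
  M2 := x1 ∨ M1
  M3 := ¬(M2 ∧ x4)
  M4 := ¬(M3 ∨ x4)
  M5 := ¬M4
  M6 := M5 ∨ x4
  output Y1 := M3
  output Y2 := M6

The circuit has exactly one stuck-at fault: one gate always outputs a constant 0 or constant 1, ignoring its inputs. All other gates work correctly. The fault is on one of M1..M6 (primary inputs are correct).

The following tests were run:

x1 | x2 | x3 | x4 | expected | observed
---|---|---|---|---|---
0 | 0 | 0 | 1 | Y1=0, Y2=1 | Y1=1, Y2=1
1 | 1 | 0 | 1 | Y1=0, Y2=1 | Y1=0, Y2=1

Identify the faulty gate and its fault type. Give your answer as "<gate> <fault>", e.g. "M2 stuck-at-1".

Fault-free values for test 1 (x1=0, x2=0, x3=0, x4=1): M1=1, M2=1, M3=0, M4=0, M5=1, M6=1, giving Y1=0, Y2=1. Observed Y1=1, Y2=1.
Test 1: faults giving observed Y1=1, Y2=1 are {M1 stuck-at-0, M2 stuck-at-0, M3 stuck-at-1}.
Test 2 (x1=1, x2=1, x3=0, x4=1): fault-free M1=0, M2=1, M3=0, M4=0, M5=1, M6=1 → Y1=0, Y2=1; observed Y1=0, Y2=1. Eliminates M2 stuck-at-0, M3 stuck-at-1.
Only M1 stuck-at-0 is consistent with every test.

M1 stuck-at-0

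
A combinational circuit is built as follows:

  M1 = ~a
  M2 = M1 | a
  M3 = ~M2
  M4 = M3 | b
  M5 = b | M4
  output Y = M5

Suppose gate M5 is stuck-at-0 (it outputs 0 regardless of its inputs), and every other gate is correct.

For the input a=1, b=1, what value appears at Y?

0

Propagate with M5 forced: M1=0, M2=1, M3=0, M4=1, M5=0 [stuck-at-0].
So Y = 0. (Without the fault it would be 1.)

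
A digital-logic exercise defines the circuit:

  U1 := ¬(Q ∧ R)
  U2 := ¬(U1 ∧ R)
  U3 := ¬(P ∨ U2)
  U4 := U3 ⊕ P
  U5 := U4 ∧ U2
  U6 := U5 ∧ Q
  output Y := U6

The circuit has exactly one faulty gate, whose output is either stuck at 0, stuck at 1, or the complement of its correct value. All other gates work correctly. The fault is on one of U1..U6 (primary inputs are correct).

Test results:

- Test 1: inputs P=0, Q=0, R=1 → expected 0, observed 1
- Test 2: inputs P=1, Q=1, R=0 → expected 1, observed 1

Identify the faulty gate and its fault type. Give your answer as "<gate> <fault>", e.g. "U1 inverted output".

Fault-free values for test 1 (P=0, Q=0, R=1): U1=1, U2=0, U3=1, U4=1, U5=0, U6=0, giving Y=0. Observed 1.
Test 1: faults giving observed 1 are {U6 stuck-at-1, U6 inverted output}.
Test 2 (P=1, Q=1, R=0): fault-free U1=1, U2=1, U3=0, U4=1, U5=1, U6=1 → 1; observed 1. Eliminates U6 inverted output.
Only U6 stuck-at-1 is consistent with every test.

U6 stuck-at-1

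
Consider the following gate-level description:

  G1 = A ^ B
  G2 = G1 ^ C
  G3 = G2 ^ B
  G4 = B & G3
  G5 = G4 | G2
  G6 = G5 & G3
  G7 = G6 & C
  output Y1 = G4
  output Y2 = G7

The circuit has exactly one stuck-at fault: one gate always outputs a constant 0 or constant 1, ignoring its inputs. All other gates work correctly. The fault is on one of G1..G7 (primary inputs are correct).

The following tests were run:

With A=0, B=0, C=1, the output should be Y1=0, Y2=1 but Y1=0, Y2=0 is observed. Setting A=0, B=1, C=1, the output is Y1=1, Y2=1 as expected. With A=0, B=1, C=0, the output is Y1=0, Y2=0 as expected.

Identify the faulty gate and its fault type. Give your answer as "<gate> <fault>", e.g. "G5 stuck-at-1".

Fault-free values for test 1 (A=0, B=0, C=1): G1=0, G2=1, G3=1, G4=0, G5=1, G6=1, G7=1, giving Y1=0, Y2=1. Observed Y1=0, Y2=0.
Test 1: faults giving observed Y1=0, Y2=0 are {G1 stuck-at-1, G2 stuck-at-0, G3 stuck-at-0, G5 stuck-at-0, G6 stuck-at-0, G7 stuck-at-0}.
Test 2 (A=0, B=1, C=1): fault-free G1=1, G2=0, G3=1, G4=1, G5=1, G6=1, G7=1 → Y1=1, Y2=1; observed Y1=1, Y2=1. Eliminates G3 stuck-at-0, G5 stuck-at-0, G6 stuck-at-0, G7 stuck-at-0.
Test 3 (A=0, B=1, C=0): fault-free G1=1, G2=1, G3=0, G4=0, G5=1, G6=0, G7=0 → Y1=0, Y2=0; observed Y1=0, Y2=0. Eliminates G2 stuck-at-0.
Only G1 stuck-at-1 is consistent with every test.

G1 stuck-at-1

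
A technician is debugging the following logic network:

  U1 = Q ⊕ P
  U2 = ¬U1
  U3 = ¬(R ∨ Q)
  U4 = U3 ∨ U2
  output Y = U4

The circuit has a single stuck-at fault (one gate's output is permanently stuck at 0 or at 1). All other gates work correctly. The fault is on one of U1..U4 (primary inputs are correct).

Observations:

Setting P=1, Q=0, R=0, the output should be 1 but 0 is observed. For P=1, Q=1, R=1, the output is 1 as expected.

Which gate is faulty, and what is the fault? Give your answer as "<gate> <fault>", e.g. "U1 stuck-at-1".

U3 stuck-at-0

Fault-free values for test 1 (P=1, Q=0, R=0): U1=1, U2=0, U3=1, U4=1, giving Y=1. Observed 0.
Test 1: faults giving observed 0 are {U3 stuck-at-0, U4 stuck-at-0}.
Test 2 (P=1, Q=1, R=1): fault-free U1=0, U2=1, U3=0, U4=1 → 1; observed 1. Eliminates U4 stuck-at-0.
Only U3 stuck-at-0 is consistent with every test.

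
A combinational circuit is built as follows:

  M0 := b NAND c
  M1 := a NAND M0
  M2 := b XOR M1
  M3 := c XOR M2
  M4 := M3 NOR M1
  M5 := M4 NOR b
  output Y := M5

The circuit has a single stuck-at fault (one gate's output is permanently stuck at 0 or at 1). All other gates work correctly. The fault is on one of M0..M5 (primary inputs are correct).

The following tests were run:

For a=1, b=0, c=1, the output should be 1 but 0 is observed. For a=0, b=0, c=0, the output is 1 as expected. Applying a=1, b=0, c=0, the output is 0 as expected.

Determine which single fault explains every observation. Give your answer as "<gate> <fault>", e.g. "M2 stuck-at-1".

Fault-free values for test 1 (a=1, b=0, c=1): M0=1, M1=0, M2=0, M3=1, M4=0, M5=1, giving Y=1. Observed 0.
Test 1: faults giving observed 0 are {M2 stuck-at-1, M3 stuck-at-0, M4 stuck-at-1, M5 stuck-at-0}.
Test 2 (a=0, b=0, c=0): fault-free M0=1, M1=1, M2=1, M3=1, M4=0, M5=1 → 1; observed 1. Eliminates M4 stuck-at-1, M5 stuck-at-0.
Test 3 (a=1, b=0, c=0): fault-free M0=1, M1=0, M2=0, M3=0, M4=1, M5=0 → 0; observed 0. Eliminates M2 stuck-at-1.
Only M3 stuck-at-0 is consistent with every test.

M3 stuck-at-0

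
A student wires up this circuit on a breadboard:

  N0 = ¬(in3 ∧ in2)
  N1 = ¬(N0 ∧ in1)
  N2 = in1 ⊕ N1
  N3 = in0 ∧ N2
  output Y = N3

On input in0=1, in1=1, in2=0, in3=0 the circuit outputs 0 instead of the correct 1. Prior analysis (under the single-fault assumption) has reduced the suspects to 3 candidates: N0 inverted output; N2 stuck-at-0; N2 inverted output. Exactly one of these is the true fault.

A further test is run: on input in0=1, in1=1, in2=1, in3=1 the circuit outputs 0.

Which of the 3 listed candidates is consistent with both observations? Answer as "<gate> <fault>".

Evaluate each candidate on input in0=1, in1=1, in2=1, in3=1:
  N0 inverted output: N0=1 [inverted output], N1=0, N2=1, N3=1 → 1 — eliminated
  N2 stuck-at-0: N0=0, N1=1, N2=0 [stuck-at-0], N3=0 → 0 — matches
  N2 inverted output: N0=0, N1=1, N2=1 [inverted output], N3=1 → 1 — eliminated
Only N2 stuck-at-0 reproduces the observed 0.

N2 stuck-at-0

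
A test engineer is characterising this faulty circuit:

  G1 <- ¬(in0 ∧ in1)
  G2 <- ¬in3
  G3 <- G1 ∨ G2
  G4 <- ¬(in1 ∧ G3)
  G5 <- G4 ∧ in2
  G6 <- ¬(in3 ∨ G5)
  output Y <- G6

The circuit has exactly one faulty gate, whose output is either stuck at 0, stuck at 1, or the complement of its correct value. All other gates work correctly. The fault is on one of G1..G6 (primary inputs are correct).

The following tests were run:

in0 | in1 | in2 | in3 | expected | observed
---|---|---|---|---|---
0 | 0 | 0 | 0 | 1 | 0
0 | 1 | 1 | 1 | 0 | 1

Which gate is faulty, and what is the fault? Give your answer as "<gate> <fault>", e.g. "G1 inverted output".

Fault-free values for test 1 (in0=0, in1=0, in2=0, in3=0): G1=1, G2=1, G3=1, G4=1, G5=0, G6=1, giving Y=1. Observed 0.
Test 1: faults giving observed 0 are {G5 stuck-at-1, G5 inverted output, G6 stuck-at-0, G6 inverted output}.
Test 2 (in0=0, in1=1, in2=1, in3=1): fault-free G1=1, G2=0, G3=1, G4=0, G5=0, G6=0 → 0; observed 1. Eliminates G5 stuck-at-1, G5 inverted output, G6 stuck-at-0.
Only G6 inverted output is consistent with every test.

G6 inverted output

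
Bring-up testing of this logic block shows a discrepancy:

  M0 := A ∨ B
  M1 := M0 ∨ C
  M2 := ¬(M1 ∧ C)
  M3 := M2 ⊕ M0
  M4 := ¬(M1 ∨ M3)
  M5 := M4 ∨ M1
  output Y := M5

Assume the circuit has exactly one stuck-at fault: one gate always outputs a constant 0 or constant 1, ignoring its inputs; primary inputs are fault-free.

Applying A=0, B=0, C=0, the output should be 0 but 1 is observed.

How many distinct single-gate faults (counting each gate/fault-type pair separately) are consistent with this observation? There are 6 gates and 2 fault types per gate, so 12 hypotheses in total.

Fault-free: M0=0, M1=0, M2=1, M3=1, M4=0, M5=0 → 0. Observed 1.
  M0 stuck-at-0: output 0 ✗
  M0 stuck-at-1: output 1 ✓
  M1 stuck-at-0: output 0 ✗
  M1 stuck-at-1: output 1 ✓
  M2 stuck-at-0: output 1 ✓
  M2 stuck-at-1: output 0 ✗
  M3 stuck-at-0: output 1 ✓
  M3 stuck-at-1: output 0 ✗
  M4 stuck-at-0: output 0 ✗
  M4 stuck-at-1: output 1 ✓
  M5 stuck-at-0: output 0 ✗
  M5 stuck-at-1: output 1 ✓
Consistent faults: {M0 stuck-at-1, M1 stuck-at-1, M2 stuck-at-0, M3 stuck-at-0, M4 stuck-at-1, M5 stuck-at-1} — 6 in all.

6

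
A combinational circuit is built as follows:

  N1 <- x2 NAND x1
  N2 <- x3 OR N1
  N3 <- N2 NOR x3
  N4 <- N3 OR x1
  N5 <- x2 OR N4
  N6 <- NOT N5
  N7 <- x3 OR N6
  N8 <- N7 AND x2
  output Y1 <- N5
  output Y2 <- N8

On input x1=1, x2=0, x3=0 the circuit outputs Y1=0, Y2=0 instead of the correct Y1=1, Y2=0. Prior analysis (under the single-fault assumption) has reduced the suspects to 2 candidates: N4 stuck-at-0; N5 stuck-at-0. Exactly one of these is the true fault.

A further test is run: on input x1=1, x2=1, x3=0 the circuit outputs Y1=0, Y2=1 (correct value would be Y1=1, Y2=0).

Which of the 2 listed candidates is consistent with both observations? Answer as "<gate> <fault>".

N5 stuck-at-0

Evaluate each candidate on input x1=1, x2=1, x3=0:
  N4 stuck-at-0: N1=0, N2=0, N3=1, N4=0 [stuck-at-0], N5=1, N6=0, N7=0, N8=0 → Y1=1, Y2=0 — eliminated
  N5 stuck-at-0: N1=0, N2=0, N3=1, N4=1, N5=0 [stuck-at-0], N6=1, N7=1, N8=1 → Y1=0, Y2=1 — matches
Only N5 stuck-at-0 reproduces the observed Y1=0, Y2=1.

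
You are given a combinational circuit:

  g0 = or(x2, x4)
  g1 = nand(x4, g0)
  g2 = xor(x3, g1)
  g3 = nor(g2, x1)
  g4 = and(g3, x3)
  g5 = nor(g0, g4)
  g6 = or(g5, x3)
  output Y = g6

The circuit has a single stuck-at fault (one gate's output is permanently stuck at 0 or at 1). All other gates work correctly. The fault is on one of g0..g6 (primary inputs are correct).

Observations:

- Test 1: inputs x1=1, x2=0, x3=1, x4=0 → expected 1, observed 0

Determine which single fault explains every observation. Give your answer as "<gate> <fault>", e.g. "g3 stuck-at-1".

g6 stuck-at-0

Fault-free values for test 1 (x1=1, x2=0, x3=1, x4=0): g0=0, g1=1, g2=0, g3=0, g4=0, g5=1, g6=1, giving Y=1. Observed 0.
Test 1: faults giving observed 0 are {g6 stuck-at-0}.
Only g6 stuck-at-0 is consistent with every test.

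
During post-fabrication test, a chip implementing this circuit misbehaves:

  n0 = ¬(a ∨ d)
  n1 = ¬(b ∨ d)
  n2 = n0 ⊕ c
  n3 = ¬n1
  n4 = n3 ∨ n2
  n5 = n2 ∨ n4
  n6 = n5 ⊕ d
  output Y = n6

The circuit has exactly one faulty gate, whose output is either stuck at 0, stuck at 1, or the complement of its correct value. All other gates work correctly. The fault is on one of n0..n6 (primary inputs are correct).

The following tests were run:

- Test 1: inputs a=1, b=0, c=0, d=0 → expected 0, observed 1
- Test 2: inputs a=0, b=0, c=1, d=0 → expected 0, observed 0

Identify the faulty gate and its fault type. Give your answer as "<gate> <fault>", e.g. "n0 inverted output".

Fault-free values for test 1 (a=1, b=0, c=0, d=0): n0=0, n1=1, n2=0, n3=0, n4=0, n5=0, n6=0, giving Y=0. Observed 1.
Test 1: faults giving observed 1 are {n0 stuck-at-1, n0 inverted output, n1 stuck-at-0, n1 inverted output, n2 stuck-at-1, n2 inverted output, n3 stuck-at-1, n3 inverted output, n4 stuck-at-1, n4 inverted output, n5 stuck-at-1, n5 inverted output, n6 stuck-at-1, n6 inverted output}.
Test 2 (a=0, b=0, c=1, d=0): fault-free n0=1, n1=1, n2=0, n3=0, n4=0, n5=0, n6=0 → 0; observed 0. Eliminates n0 inverted output, n1 stuck-at-0, n1 inverted output, n2 stuck-at-1, n2 inverted output, n3 stuck-at-1, n3 inverted output, n4 stuck-at-1, n4 inverted output, n5 stuck-at-1, n5 inverted output, n6 stuck-at-1, n6 inverted output.
Only n0 stuck-at-1 is consistent with every test.

n0 stuck-at-1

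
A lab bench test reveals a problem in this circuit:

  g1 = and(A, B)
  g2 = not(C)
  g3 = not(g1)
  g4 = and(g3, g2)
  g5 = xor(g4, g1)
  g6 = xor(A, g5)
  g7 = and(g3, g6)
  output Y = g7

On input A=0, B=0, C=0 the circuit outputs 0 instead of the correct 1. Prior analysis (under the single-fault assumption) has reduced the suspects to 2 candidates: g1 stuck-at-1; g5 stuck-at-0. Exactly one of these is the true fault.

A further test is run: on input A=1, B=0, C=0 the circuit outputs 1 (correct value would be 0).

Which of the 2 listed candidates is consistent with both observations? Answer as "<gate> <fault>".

Evaluate each candidate on input A=1, B=0, C=0:
  g1 stuck-at-1: g1=1 [stuck-at-1], g2=1, g3=0, g4=0, g5=1, g6=0, g7=0 → 0 — eliminated
  g5 stuck-at-0: g1=0, g2=1, g3=1, g4=1, g5=0 [stuck-at-0], g6=1, g7=1 → 1 — matches
Only g5 stuck-at-0 reproduces the observed 1.

g5 stuck-at-0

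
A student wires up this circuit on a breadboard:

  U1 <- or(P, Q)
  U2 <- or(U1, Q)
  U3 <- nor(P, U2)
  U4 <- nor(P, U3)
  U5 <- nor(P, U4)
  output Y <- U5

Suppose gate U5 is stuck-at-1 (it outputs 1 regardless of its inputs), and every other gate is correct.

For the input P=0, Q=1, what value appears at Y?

Propagate with U5 forced: U1=1, U2=1, U3=0, U4=1, U5=1 [stuck-at-1].
So Y = 1. (Without the fault it would be 0.)

1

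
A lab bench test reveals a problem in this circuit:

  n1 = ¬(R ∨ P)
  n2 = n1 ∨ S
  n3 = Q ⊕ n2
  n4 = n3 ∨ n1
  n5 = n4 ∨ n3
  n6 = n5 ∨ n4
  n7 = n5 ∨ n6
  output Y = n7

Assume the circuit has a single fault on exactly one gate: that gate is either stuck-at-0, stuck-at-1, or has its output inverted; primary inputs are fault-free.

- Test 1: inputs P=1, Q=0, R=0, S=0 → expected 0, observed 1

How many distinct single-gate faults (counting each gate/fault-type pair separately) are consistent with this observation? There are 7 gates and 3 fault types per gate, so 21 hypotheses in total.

14

Fault-free: n1=0, n2=0, n3=0, n4=0, n5=0, n6=0, n7=0 → 0. Observed 1.
  n1: stuck-at-1, inverted output ✓; others ✗
  n2: stuck-at-1, inverted output ✓; others ✗
  n3: stuck-at-1, inverted output ✓; others ✗
  n4: stuck-at-1, inverted output ✓; others ✗
  n5: stuck-at-1, inverted output ✓; others ✗
  n6: stuck-at-1, inverted output ✓; others ✗
  n7: stuck-at-1, inverted output ✓; others ✗
Consistent faults: {n1 stuck-at-1, n1 inverted output, n2 stuck-at-1, n2 inverted output, n3 stuck-at-1, n3 inverted output, n4 stuck-at-1, n4 inverted output, n5 stuck-at-1, n5 inverted output, n6 stuck-at-1, n6 inverted output, n7 stuck-at-1, n7 inverted output} — 14 in all.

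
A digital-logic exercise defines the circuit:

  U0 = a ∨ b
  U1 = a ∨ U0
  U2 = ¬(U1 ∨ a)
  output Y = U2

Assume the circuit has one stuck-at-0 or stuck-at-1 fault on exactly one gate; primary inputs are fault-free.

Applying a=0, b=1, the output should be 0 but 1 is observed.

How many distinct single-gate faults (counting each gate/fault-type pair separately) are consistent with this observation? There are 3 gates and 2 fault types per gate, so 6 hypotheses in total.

Fault-free: U0=1, U1=1, U2=0 → 0. Observed 1.
  U0 stuck-at-0: output 1 ✓
  U0 stuck-at-1: output 0 ✗
  U1 stuck-at-0: output 1 ✓
  U1 stuck-at-1: output 0 ✗
  U2 stuck-at-0: output 0 ✗
  U2 stuck-at-1: output 1 ✓
Consistent faults: {U0 stuck-at-0, U1 stuck-at-0, U2 stuck-at-1} — 3 in all.

3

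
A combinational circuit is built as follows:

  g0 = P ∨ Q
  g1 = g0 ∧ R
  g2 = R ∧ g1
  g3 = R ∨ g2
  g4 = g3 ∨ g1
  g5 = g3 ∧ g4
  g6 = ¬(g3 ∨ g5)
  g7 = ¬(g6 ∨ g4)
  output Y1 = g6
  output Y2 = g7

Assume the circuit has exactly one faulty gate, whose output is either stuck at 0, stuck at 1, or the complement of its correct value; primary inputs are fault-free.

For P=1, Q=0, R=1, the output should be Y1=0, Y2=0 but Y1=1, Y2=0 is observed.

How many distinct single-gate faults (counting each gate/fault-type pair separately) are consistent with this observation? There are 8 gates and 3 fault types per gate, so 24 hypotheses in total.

4

Fault-free: g0=1, g1=1, g2=1, g3=1, g4=1, g5=1, g6=0, g7=0 → Y1=0, Y2=0. Observed Y1=1, Y2=0.
  g0: none of the 3 fault types match ✗
  g1: none of the 3 fault types match ✗
  g2: none of the 3 fault types match ✗
  g3: stuck-at-0, inverted output ✓; others ✗
  g4: none of the 3 fault types match ✗
  g5: none of the 3 fault types match ✗
  g6: stuck-at-1, inverted output ✓; others ✗
  g7: none of the 3 fault types match ✗
Consistent faults: {g3 stuck-at-0, g3 inverted output, g6 stuck-at-1, g6 inverted output} — 4 in all.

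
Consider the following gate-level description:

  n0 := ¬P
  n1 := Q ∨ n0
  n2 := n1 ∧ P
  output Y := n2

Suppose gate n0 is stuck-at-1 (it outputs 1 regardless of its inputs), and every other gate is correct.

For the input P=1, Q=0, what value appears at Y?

1

Propagate with n0 forced: n0=1 [stuck-at-1], n1=1, n2=1.
So Y = 1. (Without the fault it would be 0.)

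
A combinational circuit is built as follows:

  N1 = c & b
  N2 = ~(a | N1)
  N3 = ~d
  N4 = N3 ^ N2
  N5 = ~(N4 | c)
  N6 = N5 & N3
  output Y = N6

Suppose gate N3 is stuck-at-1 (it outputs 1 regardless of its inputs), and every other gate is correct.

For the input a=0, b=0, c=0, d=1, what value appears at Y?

1

Propagate with N3 forced: N1=0, N2=1, N3=1 [stuck-at-1], N4=0, N5=1, N6=1.
So Y = 1. (Without the fault it would be 0.)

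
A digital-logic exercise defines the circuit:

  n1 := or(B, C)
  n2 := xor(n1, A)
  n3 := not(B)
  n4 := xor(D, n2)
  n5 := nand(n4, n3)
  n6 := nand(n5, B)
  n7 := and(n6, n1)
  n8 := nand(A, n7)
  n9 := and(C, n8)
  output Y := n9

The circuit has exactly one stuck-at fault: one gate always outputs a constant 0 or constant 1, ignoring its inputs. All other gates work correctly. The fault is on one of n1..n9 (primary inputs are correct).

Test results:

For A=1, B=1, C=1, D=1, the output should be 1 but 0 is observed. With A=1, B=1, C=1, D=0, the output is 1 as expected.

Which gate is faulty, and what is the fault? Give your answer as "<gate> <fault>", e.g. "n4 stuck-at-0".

Fault-free values for test 1 (A=1, B=1, C=1, D=1): n1=1, n2=0, n3=0, n4=1, n5=1, n6=0, n7=0, n8=1, n9=1, giving Y=1. Observed 0.
Test 1: faults giving observed 0 are {n3 stuck-at-1, n5 stuck-at-0, n6 stuck-at-1, n7 stuck-at-1, n8 stuck-at-0, n9 stuck-at-0}.
Test 2 (A=1, B=1, C=1, D=0): fault-free n1=1, n2=0, n3=0, n4=0, n5=1, n6=0, n7=0, n8=1, n9=1 → 1; observed 1. Eliminates n5 stuck-at-0, n6 stuck-at-1, n7 stuck-at-1, n8 stuck-at-0, n9 stuck-at-0.
Only n3 stuck-at-1 is consistent with every test.

n3 stuck-at-1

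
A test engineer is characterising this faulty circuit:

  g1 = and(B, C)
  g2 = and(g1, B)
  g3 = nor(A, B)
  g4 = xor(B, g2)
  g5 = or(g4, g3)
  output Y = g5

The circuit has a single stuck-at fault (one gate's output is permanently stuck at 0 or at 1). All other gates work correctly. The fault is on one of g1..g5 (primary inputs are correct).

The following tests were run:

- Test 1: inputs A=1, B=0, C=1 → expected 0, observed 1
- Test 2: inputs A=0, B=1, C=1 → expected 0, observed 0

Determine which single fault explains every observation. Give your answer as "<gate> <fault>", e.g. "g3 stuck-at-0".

Fault-free values for test 1 (A=1, B=0, C=1): g1=0, g2=0, g3=0, g4=0, g5=0, giving Y=0. Observed 1.
Test 1: faults giving observed 1 are {g2 stuck-at-1, g3 stuck-at-1, g4 stuck-at-1, g5 stuck-at-1}.
Test 2 (A=0, B=1, C=1): fault-free g1=1, g2=1, g3=0, g4=0, g5=0 → 0; observed 0. Eliminates g3 stuck-at-1, g4 stuck-at-1, g5 stuck-at-1.
Only g2 stuck-at-1 is consistent with every test.

g2 stuck-at-1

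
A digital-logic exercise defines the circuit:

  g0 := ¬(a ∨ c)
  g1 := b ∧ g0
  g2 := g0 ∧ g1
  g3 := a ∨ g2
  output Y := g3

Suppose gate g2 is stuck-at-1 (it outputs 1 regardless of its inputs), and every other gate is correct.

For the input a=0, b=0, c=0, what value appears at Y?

Propagate with g2 forced: g0=1, g1=0, g2=1 [stuck-at-1], g3=1.
So Y = 1. (Without the fault it would be 0.)

1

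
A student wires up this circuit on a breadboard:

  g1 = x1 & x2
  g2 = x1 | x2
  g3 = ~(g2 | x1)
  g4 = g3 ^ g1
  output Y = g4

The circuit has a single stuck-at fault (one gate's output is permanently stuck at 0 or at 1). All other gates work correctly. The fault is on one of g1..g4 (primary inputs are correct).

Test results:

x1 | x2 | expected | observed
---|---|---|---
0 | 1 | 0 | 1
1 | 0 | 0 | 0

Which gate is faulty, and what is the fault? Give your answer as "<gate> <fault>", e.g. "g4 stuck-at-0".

g2 stuck-at-0

Fault-free values for test 1 (x1=0, x2=1): g1=0, g2=1, g3=0, g4=0, giving Y=0. Observed 1.
Test 1: faults giving observed 1 are {g1 stuck-at-1, g2 stuck-at-0, g3 stuck-at-1, g4 stuck-at-1}.
Test 2 (x1=1, x2=0): fault-free g1=0, g2=1, g3=0, g4=0 → 0; observed 0. Eliminates g1 stuck-at-1, g3 stuck-at-1, g4 stuck-at-1.
Only g2 stuck-at-0 is consistent with every test.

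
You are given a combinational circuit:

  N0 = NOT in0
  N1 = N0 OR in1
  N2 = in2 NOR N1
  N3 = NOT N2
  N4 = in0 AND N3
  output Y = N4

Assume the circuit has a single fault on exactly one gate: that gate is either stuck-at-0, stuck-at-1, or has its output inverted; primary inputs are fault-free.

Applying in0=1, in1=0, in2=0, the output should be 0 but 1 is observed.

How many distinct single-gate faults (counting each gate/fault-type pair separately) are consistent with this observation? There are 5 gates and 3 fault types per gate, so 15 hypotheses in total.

Fault-free: N0=0, N1=0, N2=1, N3=0, N4=0 → 0. Observed 1.
  N0: stuck-at-1, inverted output ✓; others ✗
  N1: stuck-at-1, inverted output ✓; others ✗
  N2: stuck-at-0, inverted output ✓; others ✗
  N3: stuck-at-1, inverted output ✓; others ✗
  N4: stuck-at-1, inverted output ✓; others ✗
Consistent faults: {N0 stuck-at-1, N0 inverted output, N1 stuck-at-1, N1 inverted output, N2 stuck-at-0, N2 inverted output, N3 stuck-at-1, N3 inverted output, N4 stuck-at-1, N4 inverted output} — 10 in all.

10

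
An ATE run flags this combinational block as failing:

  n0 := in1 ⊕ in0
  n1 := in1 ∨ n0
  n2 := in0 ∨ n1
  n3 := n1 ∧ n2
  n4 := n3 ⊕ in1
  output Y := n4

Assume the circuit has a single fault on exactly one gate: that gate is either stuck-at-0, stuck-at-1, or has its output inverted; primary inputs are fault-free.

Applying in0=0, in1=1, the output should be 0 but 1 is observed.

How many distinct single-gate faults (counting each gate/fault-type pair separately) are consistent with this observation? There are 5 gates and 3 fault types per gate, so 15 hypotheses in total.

Fault-free: n0=1, n1=1, n2=1, n3=1, n4=0 → 0. Observed 1.
  n0: none of the 3 fault types match ✗
  n1: stuck-at-0, inverted output ✓; others ✗
  n2: stuck-at-0, inverted output ✓; others ✗
  n3: stuck-at-0, inverted output ✓; others ✗
  n4: stuck-at-1, inverted output ✓; others ✗
Consistent faults: {n1 stuck-at-0, n1 inverted output, n2 stuck-at-0, n2 inverted output, n3 stuck-at-0, n3 inverted output, n4 stuck-at-1, n4 inverted output} — 8 in all.

8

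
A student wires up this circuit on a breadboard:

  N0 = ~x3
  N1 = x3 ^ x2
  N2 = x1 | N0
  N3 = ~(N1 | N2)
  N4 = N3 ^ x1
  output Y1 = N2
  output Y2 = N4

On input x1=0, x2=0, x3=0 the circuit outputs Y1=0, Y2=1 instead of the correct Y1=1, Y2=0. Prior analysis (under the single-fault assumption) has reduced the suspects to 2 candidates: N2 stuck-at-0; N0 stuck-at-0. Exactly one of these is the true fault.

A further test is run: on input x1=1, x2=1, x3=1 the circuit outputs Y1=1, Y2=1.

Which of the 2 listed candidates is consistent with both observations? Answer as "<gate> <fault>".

N0 stuck-at-0

Evaluate each candidate on input x1=1, x2=1, x3=1:
  N2 stuck-at-0: N0=0, N1=0, N2=0 [stuck-at-0], N3=1, N4=0 → Y1=0, Y2=0 — eliminated
  N0 stuck-at-0: N0=0 [stuck-at-0], N1=0, N2=1, N3=0, N4=1 → Y1=1, Y2=1 — matches
Only N0 stuck-at-0 reproduces the observed Y1=1, Y2=1.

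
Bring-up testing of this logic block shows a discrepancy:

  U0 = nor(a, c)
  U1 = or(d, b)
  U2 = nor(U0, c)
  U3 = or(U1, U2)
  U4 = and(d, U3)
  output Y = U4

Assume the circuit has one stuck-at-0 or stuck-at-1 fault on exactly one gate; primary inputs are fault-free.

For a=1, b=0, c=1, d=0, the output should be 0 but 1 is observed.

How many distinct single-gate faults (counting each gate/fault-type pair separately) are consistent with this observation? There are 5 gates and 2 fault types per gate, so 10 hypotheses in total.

Fault-free: U0=0, U1=0, U2=0, U3=0, U4=0 → 0. Observed 1.
  U0 stuck-at-0: output 0 ✗
  U0 stuck-at-1: output 0 ✗
  U1 stuck-at-0: output 0 ✗
  U1 stuck-at-1: output 0 ✗
  U2 stuck-at-0: output 0 ✗
  U2 stuck-at-1: output 0 ✗
  U3 stuck-at-0: output 0 ✗
  U3 stuck-at-1: output 0 ✗
  U4 stuck-at-0: output 0 ✗
  U4 stuck-at-1: output 1 ✓
Consistent faults: {U4 stuck-at-1} — 1 in all.

1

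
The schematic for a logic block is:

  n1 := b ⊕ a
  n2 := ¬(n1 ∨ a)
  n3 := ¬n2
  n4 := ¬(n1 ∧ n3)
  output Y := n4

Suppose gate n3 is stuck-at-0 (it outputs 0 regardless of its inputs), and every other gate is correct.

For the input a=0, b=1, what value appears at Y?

1

Propagate with n3 forced: n1=1, n2=0, n3=0 [stuck-at-0], n4=1.
So Y = 1. (Without the fault it would be 0.)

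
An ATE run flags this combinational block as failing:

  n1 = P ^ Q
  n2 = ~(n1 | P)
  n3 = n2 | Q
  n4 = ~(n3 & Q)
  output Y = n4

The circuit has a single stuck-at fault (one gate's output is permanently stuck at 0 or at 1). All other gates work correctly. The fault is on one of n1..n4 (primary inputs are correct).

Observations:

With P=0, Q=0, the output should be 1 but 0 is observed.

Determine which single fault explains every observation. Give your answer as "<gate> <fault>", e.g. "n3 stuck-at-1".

Fault-free values for test 1 (P=0, Q=0): n1=0, n2=1, n3=1, n4=1, giving Y=1. Observed 0.
Test 1: faults giving observed 0 are {n4 stuck-at-0}.
Only n4 stuck-at-0 is consistent with every test.

n4 stuck-at-0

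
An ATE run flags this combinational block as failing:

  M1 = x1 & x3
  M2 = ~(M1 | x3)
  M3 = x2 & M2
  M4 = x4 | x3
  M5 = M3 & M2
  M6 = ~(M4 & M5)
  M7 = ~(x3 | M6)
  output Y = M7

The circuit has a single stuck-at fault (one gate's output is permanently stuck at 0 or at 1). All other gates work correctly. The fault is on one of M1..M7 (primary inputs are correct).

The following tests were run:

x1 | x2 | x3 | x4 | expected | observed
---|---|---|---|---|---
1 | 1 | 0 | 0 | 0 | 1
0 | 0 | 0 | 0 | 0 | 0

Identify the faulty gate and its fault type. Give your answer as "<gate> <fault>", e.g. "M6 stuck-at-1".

M4 stuck-at-1

Fault-free values for test 1 (x1=1, x2=1, x3=0, x4=0): M1=0, M2=1, M3=1, M4=0, M5=1, M6=1, M7=0, giving Y=0. Observed 1.
Test 1: faults giving observed 1 are {M4 stuck-at-1, M6 stuck-at-0, M7 stuck-at-1}.
Test 2 (x1=0, x2=0, x3=0, x4=0): fault-free M1=0, M2=1, M3=0, M4=0, M5=0, M6=1, M7=0 → 0; observed 0. Eliminates M6 stuck-at-0, M7 stuck-at-1.
Only M4 stuck-at-1 is consistent with every test.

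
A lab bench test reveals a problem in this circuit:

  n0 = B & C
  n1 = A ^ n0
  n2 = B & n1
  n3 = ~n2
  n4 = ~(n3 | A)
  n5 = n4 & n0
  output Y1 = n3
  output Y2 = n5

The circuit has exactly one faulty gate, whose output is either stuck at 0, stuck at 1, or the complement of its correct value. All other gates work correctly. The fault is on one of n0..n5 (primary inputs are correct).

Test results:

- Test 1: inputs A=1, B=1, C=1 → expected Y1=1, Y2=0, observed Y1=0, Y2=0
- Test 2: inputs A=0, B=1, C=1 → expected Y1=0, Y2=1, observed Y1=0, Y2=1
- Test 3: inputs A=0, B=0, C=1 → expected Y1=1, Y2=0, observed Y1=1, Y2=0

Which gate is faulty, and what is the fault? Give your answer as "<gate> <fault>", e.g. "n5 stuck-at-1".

n1 stuck-at-1

Fault-free values for test 1 (A=1, B=1, C=1): n0=1, n1=0, n2=0, n3=1, n4=0, n5=0, giving Y1=1, Y2=0. Observed Y1=0, Y2=0.
Test 1: faults giving observed Y1=0, Y2=0 are {n0 stuck-at-0, n0 inverted output, n1 stuck-at-1, n1 inverted output, n2 stuck-at-1, n2 inverted output, n3 stuck-at-0, n3 inverted output}.
Test 2 (A=0, B=1, C=1): fault-free n0=1, n1=1, n2=1, n3=0, n4=1, n5=1 → Y1=0, Y2=1; observed Y1=0, Y2=1. Eliminates n0 stuck-at-0, n0 inverted output, n1 inverted output, n2 inverted output, n3 inverted output.
Test 3 (A=0, B=0, C=1): fault-free n0=0, n1=0, n2=0, n3=1, n4=0, n5=0 → Y1=1, Y2=0; observed Y1=1, Y2=0. Eliminates n2 stuck-at-1, n3 stuck-at-0.
Only n1 stuck-at-1 is consistent with every test.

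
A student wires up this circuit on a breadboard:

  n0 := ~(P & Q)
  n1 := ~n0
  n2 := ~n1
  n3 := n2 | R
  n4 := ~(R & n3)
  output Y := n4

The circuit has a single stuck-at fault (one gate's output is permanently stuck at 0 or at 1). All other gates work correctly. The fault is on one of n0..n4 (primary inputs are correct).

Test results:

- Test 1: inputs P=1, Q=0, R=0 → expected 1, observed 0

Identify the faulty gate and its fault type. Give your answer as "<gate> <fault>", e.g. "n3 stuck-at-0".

n4 stuck-at-0

Fault-free values for test 1 (P=1, Q=0, R=0): n0=1, n1=0, n2=1, n3=1, n4=1, giving Y=1. Observed 0.
Test 1: faults giving observed 0 are {n4 stuck-at-0}.
Only n4 stuck-at-0 is consistent with every test.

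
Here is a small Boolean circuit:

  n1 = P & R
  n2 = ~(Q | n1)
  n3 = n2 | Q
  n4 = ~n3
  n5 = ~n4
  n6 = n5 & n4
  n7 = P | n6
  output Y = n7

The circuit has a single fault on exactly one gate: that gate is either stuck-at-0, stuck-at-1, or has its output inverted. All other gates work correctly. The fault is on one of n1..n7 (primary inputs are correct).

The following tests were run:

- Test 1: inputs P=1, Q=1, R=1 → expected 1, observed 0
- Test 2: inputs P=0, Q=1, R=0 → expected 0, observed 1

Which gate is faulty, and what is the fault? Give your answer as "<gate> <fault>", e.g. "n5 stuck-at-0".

n7 inverted output

Fault-free values for test 1 (P=1, Q=1, R=1): n1=1, n2=0, n3=1, n4=0, n5=1, n6=0, n7=1, giving Y=1. Observed 0.
Test 1: faults giving observed 0 are {n7 stuck-at-0, n7 inverted output}.
Test 2 (P=0, Q=1, R=0): fault-free n1=0, n2=0, n3=1, n4=0, n5=1, n6=0, n7=0 → 0; observed 1. Eliminates n7 stuck-at-0.
Only n7 inverted output is consistent with every test.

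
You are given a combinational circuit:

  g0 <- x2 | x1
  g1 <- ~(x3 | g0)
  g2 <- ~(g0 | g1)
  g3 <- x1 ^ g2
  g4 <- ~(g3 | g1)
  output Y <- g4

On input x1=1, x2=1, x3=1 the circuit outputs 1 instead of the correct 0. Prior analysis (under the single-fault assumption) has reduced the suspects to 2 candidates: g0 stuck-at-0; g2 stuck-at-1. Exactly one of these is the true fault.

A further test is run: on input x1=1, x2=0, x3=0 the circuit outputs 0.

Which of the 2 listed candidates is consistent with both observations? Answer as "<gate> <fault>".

Evaluate each candidate on input x1=1, x2=0, x3=0:
  g0 stuck-at-0: g0=0 [stuck-at-0], g1=1, g2=0, g3=1, g4=0 → 0 — matches
  g2 stuck-at-1: g0=1, g1=0, g2=1 [stuck-at-1], g3=0, g4=1 → 1 — eliminated
Only g0 stuck-at-0 reproduces the observed 0.

g0 stuck-at-0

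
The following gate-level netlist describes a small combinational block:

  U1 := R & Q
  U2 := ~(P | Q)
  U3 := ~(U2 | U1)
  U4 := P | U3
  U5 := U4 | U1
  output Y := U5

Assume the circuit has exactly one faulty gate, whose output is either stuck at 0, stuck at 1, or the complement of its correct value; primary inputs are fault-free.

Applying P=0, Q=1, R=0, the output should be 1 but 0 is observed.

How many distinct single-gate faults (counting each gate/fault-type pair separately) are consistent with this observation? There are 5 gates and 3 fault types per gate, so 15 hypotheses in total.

Fault-free: U1=0, U2=0, U3=1, U4=1, U5=1 → 1. Observed 0.
  U1: none of the 3 fault types match ✗
  U2: stuck-at-1, inverted output ✓; others ✗
  U3: stuck-at-0, inverted output ✓; others ✗
  U4: stuck-at-0, inverted output ✓; others ✗
  U5: stuck-at-0, inverted output ✓; others ✗
Consistent faults: {U2 stuck-at-1, U2 inverted output, U3 stuck-at-0, U3 inverted output, U4 stuck-at-0, U4 inverted output, U5 stuck-at-0, U5 inverted output} — 8 in all.

8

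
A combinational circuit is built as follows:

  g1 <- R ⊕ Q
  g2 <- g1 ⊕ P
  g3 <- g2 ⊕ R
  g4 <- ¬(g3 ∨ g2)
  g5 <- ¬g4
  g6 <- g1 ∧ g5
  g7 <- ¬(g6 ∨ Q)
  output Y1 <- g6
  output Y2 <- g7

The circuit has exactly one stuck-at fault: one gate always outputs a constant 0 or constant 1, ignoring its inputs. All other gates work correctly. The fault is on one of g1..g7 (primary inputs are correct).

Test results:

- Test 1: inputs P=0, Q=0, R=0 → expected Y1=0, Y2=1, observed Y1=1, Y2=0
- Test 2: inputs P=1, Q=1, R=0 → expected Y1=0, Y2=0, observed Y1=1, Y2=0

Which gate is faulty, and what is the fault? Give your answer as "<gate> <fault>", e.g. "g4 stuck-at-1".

g6 stuck-at-1

Fault-free values for test 1 (P=0, Q=0, R=0): g1=0, g2=0, g3=0, g4=1, g5=0, g6=0, g7=1, giving Y1=0, Y2=1. Observed Y1=1, Y2=0.
Test 1: faults giving observed Y1=1, Y2=0 are {g1 stuck-at-1, g6 stuck-at-1}.
Test 2 (P=1, Q=1, R=0): fault-free g1=1, g2=0, g3=0, g4=1, g5=0, g6=0, g7=0 → Y1=0, Y2=0; observed Y1=1, Y2=0. Eliminates g1 stuck-at-1.
Only g6 stuck-at-1 is consistent with every test.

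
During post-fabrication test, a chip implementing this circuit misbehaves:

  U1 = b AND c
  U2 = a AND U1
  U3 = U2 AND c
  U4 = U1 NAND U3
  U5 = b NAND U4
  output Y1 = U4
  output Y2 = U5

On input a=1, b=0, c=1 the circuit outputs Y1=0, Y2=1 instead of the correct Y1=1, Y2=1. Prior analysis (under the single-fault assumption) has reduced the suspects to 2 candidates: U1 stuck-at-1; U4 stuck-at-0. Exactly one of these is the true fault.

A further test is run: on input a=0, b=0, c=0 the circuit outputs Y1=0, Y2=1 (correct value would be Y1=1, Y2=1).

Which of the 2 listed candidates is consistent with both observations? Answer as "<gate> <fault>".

Evaluate each candidate on input a=0, b=0, c=0:
  U1 stuck-at-1: U1=1 [stuck-at-1], U2=0, U3=0, U4=1, U5=1 → Y1=1, Y2=1 — eliminated
  U4 stuck-at-0: U1=0, U2=0, U3=0, U4=0 [stuck-at-0], U5=1 → Y1=0, Y2=1 — matches
Only U4 stuck-at-0 reproduces the observed Y1=0, Y2=1.

U4 stuck-at-0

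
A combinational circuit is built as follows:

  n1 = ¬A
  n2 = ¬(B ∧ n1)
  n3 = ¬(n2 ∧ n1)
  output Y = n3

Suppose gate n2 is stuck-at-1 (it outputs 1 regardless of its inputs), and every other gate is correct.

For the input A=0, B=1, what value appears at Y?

Propagate with n2 forced: n1=1, n2=1 [stuck-at-1], n3=0.
So Y = 0. (Without the fault it would be 1.)

0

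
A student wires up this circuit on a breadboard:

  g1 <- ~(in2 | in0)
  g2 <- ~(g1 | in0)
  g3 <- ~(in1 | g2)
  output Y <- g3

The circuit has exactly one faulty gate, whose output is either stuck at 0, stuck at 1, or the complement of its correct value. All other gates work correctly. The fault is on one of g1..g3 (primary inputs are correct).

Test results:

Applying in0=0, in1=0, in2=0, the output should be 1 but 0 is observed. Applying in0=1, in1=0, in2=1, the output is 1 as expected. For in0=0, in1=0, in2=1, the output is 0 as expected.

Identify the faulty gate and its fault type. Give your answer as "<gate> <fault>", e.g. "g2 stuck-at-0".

g1 stuck-at-0

Fault-free values for test 1 (in0=0, in1=0, in2=0): g1=1, g2=0, g3=1, giving Y=1. Observed 0.
Test 1: faults giving observed 0 are {g1 stuck-at-0, g1 inverted output, g2 stuck-at-1, g2 inverted output, g3 stuck-at-0, g3 inverted output}.
Test 2 (in0=1, in1=0, in2=1): fault-free g1=0, g2=0, g3=1 → 1; observed 1. Eliminates g2 stuck-at-1, g2 inverted output, g3 stuck-at-0, g3 inverted output.
Test 3 (in0=0, in1=0, in2=1): fault-free g1=0, g2=1, g3=0 → 0; observed 0. Eliminates g1 inverted output.
Only g1 stuck-at-0 is consistent with every test.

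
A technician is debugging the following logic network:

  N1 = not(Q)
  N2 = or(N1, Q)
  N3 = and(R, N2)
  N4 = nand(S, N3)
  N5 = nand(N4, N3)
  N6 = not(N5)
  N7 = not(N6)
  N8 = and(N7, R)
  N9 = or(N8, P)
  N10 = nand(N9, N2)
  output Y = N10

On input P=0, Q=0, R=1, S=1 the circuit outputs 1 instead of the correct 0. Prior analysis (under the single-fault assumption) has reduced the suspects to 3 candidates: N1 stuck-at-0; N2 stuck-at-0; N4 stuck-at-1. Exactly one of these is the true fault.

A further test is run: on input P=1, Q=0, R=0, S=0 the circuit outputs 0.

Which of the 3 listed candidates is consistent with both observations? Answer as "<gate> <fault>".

N4 stuck-at-1

Evaluate each candidate on input P=1, Q=0, R=0, S=0:
  N1 stuck-at-0: N1=0 [stuck-at-0], N2=0, N3=0, N4=1, N5=1, N6=0, N7=1, N8=0, N9=1, N10=1 → 1 — eliminated
  N2 stuck-at-0: N1=1, N2=0 [stuck-at-0], N3=0, N4=1, N5=1, N6=0, N7=1, N8=0, N9=1, N10=1 → 1 — eliminated
  N4 stuck-at-1: N1=1, N2=1, N3=0, N4=1 [stuck-at-1], N5=1, N6=0, N7=1, N8=0, N9=1, N10=0 → 0 — matches
Only N4 stuck-at-1 reproduces the observed 0.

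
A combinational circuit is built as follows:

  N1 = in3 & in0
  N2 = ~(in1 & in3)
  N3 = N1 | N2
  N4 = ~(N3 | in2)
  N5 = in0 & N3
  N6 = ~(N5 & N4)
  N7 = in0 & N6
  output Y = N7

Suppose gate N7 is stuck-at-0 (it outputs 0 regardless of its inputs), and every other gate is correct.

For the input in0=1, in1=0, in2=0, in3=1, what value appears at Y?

0

Propagate with N7 forced: N1=1, N2=1, N3=1, N4=0, N5=1, N6=1, N7=0 [stuck-at-0].
So Y = 0. (Without the fault it would be 1.)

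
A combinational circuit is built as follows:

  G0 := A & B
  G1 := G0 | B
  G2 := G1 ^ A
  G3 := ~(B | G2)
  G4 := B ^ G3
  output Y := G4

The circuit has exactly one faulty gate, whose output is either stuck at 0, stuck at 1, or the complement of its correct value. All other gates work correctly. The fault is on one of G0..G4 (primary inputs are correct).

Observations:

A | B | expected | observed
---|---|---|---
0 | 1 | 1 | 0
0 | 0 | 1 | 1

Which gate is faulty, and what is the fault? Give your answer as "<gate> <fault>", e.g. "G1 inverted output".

G3 stuck-at-1

Fault-free values for test 1 (A=0, B=1): G0=0, G1=1, G2=1, G3=0, G4=1, giving Y=1. Observed 0.
Test 1: faults giving observed 0 are {G3 stuck-at-1, G3 inverted output, G4 stuck-at-0, G4 inverted output}.
Test 2 (A=0, B=0): fault-free G0=0, G1=0, G2=0, G3=1, G4=1 → 1; observed 1. Eliminates G3 inverted output, G4 stuck-at-0, G4 inverted output.
Only G3 stuck-at-1 is consistent with every test.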